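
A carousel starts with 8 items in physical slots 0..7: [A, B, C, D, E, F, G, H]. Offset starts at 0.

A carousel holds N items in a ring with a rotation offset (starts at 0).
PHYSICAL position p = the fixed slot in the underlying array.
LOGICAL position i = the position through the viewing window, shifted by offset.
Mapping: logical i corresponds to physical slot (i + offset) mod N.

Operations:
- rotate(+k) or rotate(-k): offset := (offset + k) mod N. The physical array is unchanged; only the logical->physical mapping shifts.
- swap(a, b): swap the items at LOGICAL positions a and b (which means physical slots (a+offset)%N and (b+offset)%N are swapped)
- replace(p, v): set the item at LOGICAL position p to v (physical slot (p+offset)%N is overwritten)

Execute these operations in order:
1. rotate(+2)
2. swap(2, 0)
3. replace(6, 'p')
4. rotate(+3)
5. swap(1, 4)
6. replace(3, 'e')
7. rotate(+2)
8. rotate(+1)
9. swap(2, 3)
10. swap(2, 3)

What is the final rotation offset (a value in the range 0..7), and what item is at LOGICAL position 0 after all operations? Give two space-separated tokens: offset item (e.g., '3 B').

Answer: 0 e

Derivation:
After op 1 (rotate(+2)): offset=2, physical=[A,B,C,D,E,F,G,H], logical=[C,D,E,F,G,H,A,B]
After op 2 (swap(2, 0)): offset=2, physical=[A,B,E,D,C,F,G,H], logical=[E,D,C,F,G,H,A,B]
After op 3 (replace(6, 'p')): offset=2, physical=[p,B,E,D,C,F,G,H], logical=[E,D,C,F,G,H,p,B]
After op 4 (rotate(+3)): offset=5, physical=[p,B,E,D,C,F,G,H], logical=[F,G,H,p,B,E,D,C]
After op 5 (swap(1, 4)): offset=5, physical=[p,G,E,D,C,F,B,H], logical=[F,B,H,p,G,E,D,C]
After op 6 (replace(3, 'e')): offset=5, physical=[e,G,E,D,C,F,B,H], logical=[F,B,H,e,G,E,D,C]
After op 7 (rotate(+2)): offset=7, physical=[e,G,E,D,C,F,B,H], logical=[H,e,G,E,D,C,F,B]
After op 8 (rotate(+1)): offset=0, physical=[e,G,E,D,C,F,B,H], logical=[e,G,E,D,C,F,B,H]
After op 9 (swap(2, 3)): offset=0, physical=[e,G,D,E,C,F,B,H], logical=[e,G,D,E,C,F,B,H]
After op 10 (swap(2, 3)): offset=0, physical=[e,G,E,D,C,F,B,H], logical=[e,G,E,D,C,F,B,H]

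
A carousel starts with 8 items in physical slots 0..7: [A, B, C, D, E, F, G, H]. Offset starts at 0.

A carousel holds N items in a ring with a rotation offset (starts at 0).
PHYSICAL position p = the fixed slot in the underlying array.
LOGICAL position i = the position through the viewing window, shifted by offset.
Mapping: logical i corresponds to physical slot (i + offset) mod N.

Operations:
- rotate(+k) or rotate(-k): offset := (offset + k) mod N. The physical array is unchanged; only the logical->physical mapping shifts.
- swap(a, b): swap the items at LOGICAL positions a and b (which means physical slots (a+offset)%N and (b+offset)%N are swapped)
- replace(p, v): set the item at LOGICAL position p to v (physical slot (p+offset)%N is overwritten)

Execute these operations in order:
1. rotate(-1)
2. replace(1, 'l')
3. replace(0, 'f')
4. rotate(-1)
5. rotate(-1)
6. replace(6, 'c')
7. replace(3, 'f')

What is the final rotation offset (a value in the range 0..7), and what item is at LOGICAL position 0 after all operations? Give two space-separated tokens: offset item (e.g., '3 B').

Answer: 5 F

Derivation:
After op 1 (rotate(-1)): offset=7, physical=[A,B,C,D,E,F,G,H], logical=[H,A,B,C,D,E,F,G]
After op 2 (replace(1, 'l')): offset=7, physical=[l,B,C,D,E,F,G,H], logical=[H,l,B,C,D,E,F,G]
After op 3 (replace(0, 'f')): offset=7, physical=[l,B,C,D,E,F,G,f], logical=[f,l,B,C,D,E,F,G]
After op 4 (rotate(-1)): offset=6, physical=[l,B,C,D,E,F,G,f], logical=[G,f,l,B,C,D,E,F]
After op 5 (rotate(-1)): offset=5, physical=[l,B,C,D,E,F,G,f], logical=[F,G,f,l,B,C,D,E]
After op 6 (replace(6, 'c')): offset=5, physical=[l,B,C,c,E,F,G,f], logical=[F,G,f,l,B,C,c,E]
After op 7 (replace(3, 'f')): offset=5, physical=[f,B,C,c,E,F,G,f], logical=[F,G,f,f,B,C,c,E]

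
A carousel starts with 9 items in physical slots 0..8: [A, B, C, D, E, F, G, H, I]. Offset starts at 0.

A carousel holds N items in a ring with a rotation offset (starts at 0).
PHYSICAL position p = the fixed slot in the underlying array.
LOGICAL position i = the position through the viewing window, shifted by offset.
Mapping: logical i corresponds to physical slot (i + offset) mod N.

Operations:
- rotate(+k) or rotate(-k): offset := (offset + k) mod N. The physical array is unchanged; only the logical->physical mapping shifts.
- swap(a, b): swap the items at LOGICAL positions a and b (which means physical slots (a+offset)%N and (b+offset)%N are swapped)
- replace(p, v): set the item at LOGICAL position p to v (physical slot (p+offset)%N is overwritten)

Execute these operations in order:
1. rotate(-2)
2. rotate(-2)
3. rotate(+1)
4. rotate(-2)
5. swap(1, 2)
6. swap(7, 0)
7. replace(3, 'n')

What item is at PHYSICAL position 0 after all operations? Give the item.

Answer: A

Derivation:
After op 1 (rotate(-2)): offset=7, physical=[A,B,C,D,E,F,G,H,I], logical=[H,I,A,B,C,D,E,F,G]
After op 2 (rotate(-2)): offset=5, physical=[A,B,C,D,E,F,G,H,I], logical=[F,G,H,I,A,B,C,D,E]
After op 3 (rotate(+1)): offset=6, physical=[A,B,C,D,E,F,G,H,I], logical=[G,H,I,A,B,C,D,E,F]
After op 4 (rotate(-2)): offset=4, physical=[A,B,C,D,E,F,G,H,I], logical=[E,F,G,H,I,A,B,C,D]
After op 5 (swap(1, 2)): offset=4, physical=[A,B,C,D,E,G,F,H,I], logical=[E,G,F,H,I,A,B,C,D]
After op 6 (swap(7, 0)): offset=4, physical=[A,B,E,D,C,G,F,H,I], logical=[C,G,F,H,I,A,B,E,D]
After op 7 (replace(3, 'n')): offset=4, physical=[A,B,E,D,C,G,F,n,I], logical=[C,G,F,n,I,A,B,E,D]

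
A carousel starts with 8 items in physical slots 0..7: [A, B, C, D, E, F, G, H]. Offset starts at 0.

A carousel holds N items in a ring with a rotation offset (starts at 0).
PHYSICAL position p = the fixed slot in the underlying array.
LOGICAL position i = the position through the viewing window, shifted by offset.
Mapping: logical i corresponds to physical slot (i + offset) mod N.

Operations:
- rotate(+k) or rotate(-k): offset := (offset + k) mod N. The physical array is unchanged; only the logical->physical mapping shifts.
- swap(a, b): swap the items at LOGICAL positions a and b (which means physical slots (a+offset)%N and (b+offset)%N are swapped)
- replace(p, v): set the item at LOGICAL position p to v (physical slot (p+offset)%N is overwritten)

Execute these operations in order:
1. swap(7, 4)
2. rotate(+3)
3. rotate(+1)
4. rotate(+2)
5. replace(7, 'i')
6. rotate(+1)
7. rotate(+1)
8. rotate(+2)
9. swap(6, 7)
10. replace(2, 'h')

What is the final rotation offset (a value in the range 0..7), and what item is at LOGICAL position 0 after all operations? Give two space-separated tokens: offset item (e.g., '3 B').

After op 1 (swap(7, 4)): offset=0, physical=[A,B,C,D,H,F,G,E], logical=[A,B,C,D,H,F,G,E]
After op 2 (rotate(+3)): offset=3, physical=[A,B,C,D,H,F,G,E], logical=[D,H,F,G,E,A,B,C]
After op 3 (rotate(+1)): offset=4, physical=[A,B,C,D,H,F,G,E], logical=[H,F,G,E,A,B,C,D]
After op 4 (rotate(+2)): offset=6, physical=[A,B,C,D,H,F,G,E], logical=[G,E,A,B,C,D,H,F]
After op 5 (replace(7, 'i')): offset=6, physical=[A,B,C,D,H,i,G,E], logical=[G,E,A,B,C,D,H,i]
After op 6 (rotate(+1)): offset=7, physical=[A,B,C,D,H,i,G,E], logical=[E,A,B,C,D,H,i,G]
After op 7 (rotate(+1)): offset=0, physical=[A,B,C,D,H,i,G,E], logical=[A,B,C,D,H,i,G,E]
After op 8 (rotate(+2)): offset=2, physical=[A,B,C,D,H,i,G,E], logical=[C,D,H,i,G,E,A,B]
After op 9 (swap(6, 7)): offset=2, physical=[B,A,C,D,H,i,G,E], logical=[C,D,H,i,G,E,B,A]
After op 10 (replace(2, 'h')): offset=2, physical=[B,A,C,D,h,i,G,E], logical=[C,D,h,i,G,E,B,A]

Answer: 2 C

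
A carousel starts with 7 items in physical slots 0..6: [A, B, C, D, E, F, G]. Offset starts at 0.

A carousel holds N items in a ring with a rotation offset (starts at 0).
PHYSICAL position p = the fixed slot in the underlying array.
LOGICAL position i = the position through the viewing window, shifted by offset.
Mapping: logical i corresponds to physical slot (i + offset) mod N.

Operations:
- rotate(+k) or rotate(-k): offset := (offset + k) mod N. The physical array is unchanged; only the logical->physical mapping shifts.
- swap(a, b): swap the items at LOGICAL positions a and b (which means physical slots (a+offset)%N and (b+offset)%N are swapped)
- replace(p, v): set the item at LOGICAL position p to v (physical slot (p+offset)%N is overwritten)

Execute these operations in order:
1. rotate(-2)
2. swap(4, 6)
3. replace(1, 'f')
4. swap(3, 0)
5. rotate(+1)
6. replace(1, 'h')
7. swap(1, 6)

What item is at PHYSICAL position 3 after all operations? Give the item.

After op 1 (rotate(-2)): offset=5, physical=[A,B,C,D,E,F,G], logical=[F,G,A,B,C,D,E]
After op 2 (swap(4, 6)): offset=5, physical=[A,B,E,D,C,F,G], logical=[F,G,A,B,E,D,C]
After op 3 (replace(1, 'f')): offset=5, physical=[A,B,E,D,C,F,f], logical=[F,f,A,B,E,D,C]
After op 4 (swap(3, 0)): offset=5, physical=[A,F,E,D,C,B,f], logical=[B,f,A,F,E,D,C]
After op 5 (rotate(+1)): offset=6, physical=[A,F,E,D,C,B,f], logical=[f,A,F,E,D,C,B]
After op 6 (replace(1, 'h')): offset=6, physical=[h,F,E,D,C,B,f], logical=[f,h,F,E,D,C,B]
After op 7 (swap(1, 6)): offset=6, physical=[B,F,E,D,C,h,f], logical=[f,B,F,E,D,C,h]

Answer: D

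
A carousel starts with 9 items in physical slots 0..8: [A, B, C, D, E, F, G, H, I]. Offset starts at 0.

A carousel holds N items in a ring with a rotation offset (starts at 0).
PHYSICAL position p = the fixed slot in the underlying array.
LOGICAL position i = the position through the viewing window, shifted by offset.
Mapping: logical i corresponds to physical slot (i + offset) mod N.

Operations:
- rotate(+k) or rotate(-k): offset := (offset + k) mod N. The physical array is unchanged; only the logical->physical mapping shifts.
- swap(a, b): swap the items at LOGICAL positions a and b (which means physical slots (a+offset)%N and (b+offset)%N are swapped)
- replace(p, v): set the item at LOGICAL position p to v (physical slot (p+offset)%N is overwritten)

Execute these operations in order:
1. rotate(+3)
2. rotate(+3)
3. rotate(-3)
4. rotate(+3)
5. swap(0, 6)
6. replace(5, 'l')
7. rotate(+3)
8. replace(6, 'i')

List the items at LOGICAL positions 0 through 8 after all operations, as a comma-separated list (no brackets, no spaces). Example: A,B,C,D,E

Answer: A,B,l,G,E,F,i,H,I

Derivation:
After op 1 (rotate(+3)): offset=3, physical=[A,B,C,D,E,F,G,H,I], logical=[D,E,F,G,H,I,A,B,C]
After op 2 (rotate(+3)): offset=6, physical=[A,B,C,D,E,F,G,H,I], logical=[G,H,I,A,B,C,D,E,F]
After op 3 (rotate(-3)): offset=3, physical=[A,B,C,D,E,F,G,H,I], logical=[D,E,F,G,H,I,A,B,C]
After op 4 (rotate(+3)): offset=6, physical=[A,B,C,D,E,F,G,H,I], logical=[G,H,I,A,B,C,D,E,F]
After op 5 (swap(0, 6)): offset=6, physical=[A,B,C,G,E,F,D,H,I], logical=[D,H,I,A,B,C,G,E,F]
After op 6 (replace(5, 'l')): offset=6, physical=[A,B,l,G,E,F,D,H,I], logical=[D,H,I,A,B,l,G,E,F]
After op 7 (rotate(+3)): offset=0, physical=[A,B,l,G,E,F,D,H,I], logical=[A,B,l,G,E,F,D,H,I]
After op 8 (replace(6, 'i')): offset=0, physical=[A,B,l,G,E,F,i,H,I], logical=[A,B,l,G,E,F,i,H,I]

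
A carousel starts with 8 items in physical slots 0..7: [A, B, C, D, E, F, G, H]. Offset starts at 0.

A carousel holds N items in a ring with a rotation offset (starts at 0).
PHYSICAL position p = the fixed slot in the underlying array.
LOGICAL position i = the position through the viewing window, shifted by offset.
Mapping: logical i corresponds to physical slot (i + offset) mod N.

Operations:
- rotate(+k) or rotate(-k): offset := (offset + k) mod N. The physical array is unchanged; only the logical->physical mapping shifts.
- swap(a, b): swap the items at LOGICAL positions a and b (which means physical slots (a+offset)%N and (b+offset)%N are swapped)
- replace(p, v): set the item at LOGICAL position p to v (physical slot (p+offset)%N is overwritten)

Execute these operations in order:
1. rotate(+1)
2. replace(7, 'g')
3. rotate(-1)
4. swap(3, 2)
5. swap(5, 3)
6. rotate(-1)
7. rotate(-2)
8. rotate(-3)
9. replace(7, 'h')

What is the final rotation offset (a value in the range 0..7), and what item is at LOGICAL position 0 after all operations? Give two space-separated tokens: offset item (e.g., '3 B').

After op 1 (rotate(+1)): offset=1, physical=[A,B,C,D,E,F,G,H], logical=[B,C,D,E,F,G,H,A]
After op 2 (replace(7, 'g')): offset=1, physical=[g,B,C,D,E,F,G,H], logical=[B,C,D,E,F,G,H,g]
After op 3 (rotate(-1)): offset=0, physical=[g,B,C,D,E,F,G,H], logical=[g,B,C,D,E,F,G,H]
After op 4 (swap(3, 2)): offset=0, physical=[g,B,D,C,E,F,G,H], logical=[g,B,D,C,E,F,G,H]
After op 5 (swap(5, 3)): offset=0, physical=[g,B,D,F,E,C,G,H], logical=[g,B,D,F,E,C,G,H]
After op 6 (rotate(-1)): offset=7, physical=[g,B,D,F,E,C,G,H], logical=[H,g,B,D,F,E,C,G]
After op 7 (rotate(-2)): offset=5, physical=[g,B,D,F,E,C,G,H], logical=[C,G,H,g,B,D,F,E]
After op 8 (rotate(-3)): offset=2, physical=[g,B,D,F,E,C,G,H], logical=[D,F,E,C,G,H,g,B]
After op 9 (replace(7, 'h')): offset=2, physical=[g,h,D,F,E,C,G,H], logical=[D,F,E,C,G,H,g,h]

Answer: 2 D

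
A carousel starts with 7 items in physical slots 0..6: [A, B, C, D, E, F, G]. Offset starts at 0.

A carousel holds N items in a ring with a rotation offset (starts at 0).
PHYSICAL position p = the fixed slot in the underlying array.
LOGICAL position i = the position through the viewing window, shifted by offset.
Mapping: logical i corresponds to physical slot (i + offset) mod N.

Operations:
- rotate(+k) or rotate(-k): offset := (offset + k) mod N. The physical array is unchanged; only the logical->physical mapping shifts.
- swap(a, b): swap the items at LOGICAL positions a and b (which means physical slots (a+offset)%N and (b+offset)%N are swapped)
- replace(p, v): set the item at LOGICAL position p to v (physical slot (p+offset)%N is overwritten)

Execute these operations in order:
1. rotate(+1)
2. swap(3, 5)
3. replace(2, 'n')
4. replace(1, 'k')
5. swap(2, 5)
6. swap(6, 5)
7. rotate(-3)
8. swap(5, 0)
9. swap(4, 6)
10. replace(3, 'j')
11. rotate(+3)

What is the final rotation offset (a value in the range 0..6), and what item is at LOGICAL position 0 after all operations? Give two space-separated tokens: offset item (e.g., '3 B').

Answer: 1 j

Derivation:
After op 1 (rotate(+1)): offset=1, physical=[A,B,C,D,E,F,G], logical=[B,C,D,E,F,G,A]
After op 2 (swap(3, 5)): offset=1, physical=[A,B,C,D,G,F,E], logical=[B,C,D,G,F,E,A]
After op 3 (replace(2, 'n')): offset=1, physical=[A,B,C,n,G,F,E], logical=[B,C,n,G,F,E,A]
After op 4 (replace(1, 'k')): offset=1, physical=[A,B,k,n,G,F,E], logical=[B,k,n,G,F,E,A]
After op 5 (swap(2, 5)): offset=1, physical=[A,B,k,E,G,F,n], logical=[B,k,E,G,F,n,A]
After op 6 (swap(6, 5)): offset=1, physical=[n,B,k,E,G,F,A], logical=[B,k,E,G,F,A,n]
After op 7 (rotate(-3)): offset=5, physical=[n,B,k,E,G,F,A], logical=[F,A,n,B,k,E,G]
After op 8 (swap(5, 0)): offset=5, physical=[n,B,k,F,G,E,A], logical=[E,A,n,B,k,F,G]
After op 9 (swap(4, 6)): offset=5, physical=[n,B,G,F,k,E,A], logical=[E,A,n,B,G,F,k]
After op 10 (replace(3, 'j')): offset=5, physical=[n,j,G,F,k,E,A], logical=[E,A,n,j,G,F,k]
After op 11 (rotate(+3)): offset=1, physical=[n,j,G,F,k,E,A], logical=[j,G,F,k,E,A,n]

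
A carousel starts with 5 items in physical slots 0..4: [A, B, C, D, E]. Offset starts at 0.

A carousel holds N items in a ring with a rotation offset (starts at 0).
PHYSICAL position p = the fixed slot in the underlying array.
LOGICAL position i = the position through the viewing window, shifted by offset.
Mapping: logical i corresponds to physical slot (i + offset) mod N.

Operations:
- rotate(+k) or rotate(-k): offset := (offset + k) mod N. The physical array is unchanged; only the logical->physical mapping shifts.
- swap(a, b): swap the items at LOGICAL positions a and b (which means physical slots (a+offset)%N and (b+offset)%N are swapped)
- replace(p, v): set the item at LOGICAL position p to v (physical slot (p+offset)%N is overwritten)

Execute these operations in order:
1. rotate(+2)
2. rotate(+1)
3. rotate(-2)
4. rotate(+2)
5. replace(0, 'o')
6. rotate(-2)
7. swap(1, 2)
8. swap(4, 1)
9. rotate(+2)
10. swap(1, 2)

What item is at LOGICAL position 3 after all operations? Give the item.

After op 1 (rotate(+2)): offset=2, physical=[A,B,C,D,E], logical=[C,D,E,A,B]
After op 2 (rotate(+1)): offset=3, physical=[A,B,C,D,E], logical=[D,E,A,B,C]
After op 3 (rotate(-2)): offset=1, physical=[A,B,C,D,E], logical=[B,C,D,E,A]
After op 4 (rotate(+2)): offset=3, physical=[A,B,C,D,E], logical=[D,E,A,B,C]
After op 5 (replace(0, 'o')): offset=3, physical=[A,B,C,o,E], logical=[o,E,A,B,C]
After op 6 (rotate(-2)): offset=1, physical=[A,B,C,o,E], logical=[B,C,o,E,A]
After op 7 (swap(1, 2)): offset=1, physical=[A,B,o,C,E], logical=[B,o,C,E,A]
After op 8 (swap(4, 1)): offset=1, physical=[o,B,A,C,E], logical=[B,A,C,E,o]
After op 9 (rotate(+2)): offset=3, physical=[o,B,A,C,E], logical=[C,E,o,B,A]
After op 10 (swap(1, 2)): offset=3, physical=[E,B,A,C,o], logical=[C,o,E,B,A]

Answer: B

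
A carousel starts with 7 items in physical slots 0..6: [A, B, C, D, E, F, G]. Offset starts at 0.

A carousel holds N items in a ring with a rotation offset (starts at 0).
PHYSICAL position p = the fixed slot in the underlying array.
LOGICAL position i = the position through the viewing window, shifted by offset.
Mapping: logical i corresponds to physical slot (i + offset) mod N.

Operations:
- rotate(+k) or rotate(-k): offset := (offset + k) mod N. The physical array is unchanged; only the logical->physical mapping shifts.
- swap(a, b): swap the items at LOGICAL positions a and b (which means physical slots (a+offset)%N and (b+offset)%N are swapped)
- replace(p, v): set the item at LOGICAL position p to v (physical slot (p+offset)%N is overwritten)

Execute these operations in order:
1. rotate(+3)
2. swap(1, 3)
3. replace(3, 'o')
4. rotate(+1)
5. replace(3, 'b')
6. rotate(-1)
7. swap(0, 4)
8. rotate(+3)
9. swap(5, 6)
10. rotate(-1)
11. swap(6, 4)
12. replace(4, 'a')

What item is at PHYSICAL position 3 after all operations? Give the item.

After op 1 (rotate(+3)): offset=3, physical=[A,B,C,D,E,F,G], logical=[D,E,F,G,A,B,C]
After op 2 (swap(1, 3)): offset=3, physical=[A,B,C,D,G,F,E], logical=[D,G,F,E,A,B,C]
After op 3 (replace(3, 'o')): offset=3, physical=[A,B,C,D,G,F,o], logical=[D,G,F,o,A,B,C]
After op 4 (rotate(+1)): offset=4, physical=[A,B,C,D,G,F,o], logical=[G,F,o,A,B,C,D]
After op 5 (replace(3, 'b')): offset=4, physical=[b,B,C,D,G,F,o], logical=[G,F,o,b,B,C,D]
After op 6 (rotate(-1)): offset=3, physical=[b,B,C,D,G,F,o], logical=[D,G,F,o,b,B,C]
After op 7 (swap(0, 4)): offset=3, physical=[D,B,C,b,G,F,o], logical=[b,G,F,o,D,B,C]
After op 8 (rotate(+3)): offset=6, physical=[D,B,C,b,G,F,o], logical=[o,D,B,C,b,G,F]
After op 9 (swap(5, 6)): offset=6, physical=[D,B,C,b,F,G,o], logical=[o,D,B,C,b,F,G]
After op 10 (rotate(-1)): offset=5, physical=[D,B,C,b,F,G,o], logical=[G,o,D,B,C,b,F]
After op 11 (swap(6, 4)): offset=5, physical=[D,B,F,b,C,G,o], logical=[G,o,D,B,F,b,C]
After op 12 (replace(4, 'a')): offset=5, physical=[D,B,a,b,C,G,o], logical=[G,o,D,B,a,b,C]

Answer: b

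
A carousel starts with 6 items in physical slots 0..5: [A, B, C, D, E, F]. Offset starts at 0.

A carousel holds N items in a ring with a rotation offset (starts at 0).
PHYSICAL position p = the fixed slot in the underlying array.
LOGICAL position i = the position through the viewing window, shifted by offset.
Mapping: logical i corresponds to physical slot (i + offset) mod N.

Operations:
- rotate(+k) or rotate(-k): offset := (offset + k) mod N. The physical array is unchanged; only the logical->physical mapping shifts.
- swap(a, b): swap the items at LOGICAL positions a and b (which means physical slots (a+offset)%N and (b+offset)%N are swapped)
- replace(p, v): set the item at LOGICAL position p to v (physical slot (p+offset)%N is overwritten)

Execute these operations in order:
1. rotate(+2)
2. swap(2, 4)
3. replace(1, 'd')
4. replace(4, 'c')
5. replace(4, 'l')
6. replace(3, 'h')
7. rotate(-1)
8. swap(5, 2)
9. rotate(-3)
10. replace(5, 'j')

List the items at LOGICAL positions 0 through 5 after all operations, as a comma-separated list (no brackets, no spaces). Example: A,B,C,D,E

After op 1 (rotate(+2)): offset=2, physical=[A,B,C,D,E,F], logical=[C,D,E,F,A,B]
After op 2 (swap(2, 4)): offset=2, physical=[E,B,C,D,A,F], logical=[C,D,A,F,E,B]
After op 3 (replace(1, 'd')): offset=2, physical=[E,B,C,d,A,F], logical=[C,d,A,F,E,B]
After op 4 (replace(4, 'c')): offset=2, physical=[c,B,C,d,A,F], logical=[C,d,A,F,c,B]
After op 5 (replace(4, 'l')): offset=2, physical=[l,B,C,d,A,F], logical=[C,d,A,F,l,B]
After op 6 (replace(3, 'h')): offset=2, physical=[l,B,C,d,A,h], logical=[C,d,A,h,l,B]
After op 7 (rotate(-1)): offset=1, physical=[l,B,C,d,A,h], logical=[B,C,d,A,h,l]
After op 8 (swap(5, 2)): offset=1, physical=[d,B,C,l,A,h], logical=[B,C,l,A,h,d]
After op 9 (rotate(-3)): offset=4, physical=[d,B,C,l,A,h], logical=[A,h,d,B,C,l]
After op 10 (replace(5, 'j')): offset=4, physical=[d,B,C,j,A,h], logical=[A,h,d,B,C,j]

Answer: A,h,d,B,C,j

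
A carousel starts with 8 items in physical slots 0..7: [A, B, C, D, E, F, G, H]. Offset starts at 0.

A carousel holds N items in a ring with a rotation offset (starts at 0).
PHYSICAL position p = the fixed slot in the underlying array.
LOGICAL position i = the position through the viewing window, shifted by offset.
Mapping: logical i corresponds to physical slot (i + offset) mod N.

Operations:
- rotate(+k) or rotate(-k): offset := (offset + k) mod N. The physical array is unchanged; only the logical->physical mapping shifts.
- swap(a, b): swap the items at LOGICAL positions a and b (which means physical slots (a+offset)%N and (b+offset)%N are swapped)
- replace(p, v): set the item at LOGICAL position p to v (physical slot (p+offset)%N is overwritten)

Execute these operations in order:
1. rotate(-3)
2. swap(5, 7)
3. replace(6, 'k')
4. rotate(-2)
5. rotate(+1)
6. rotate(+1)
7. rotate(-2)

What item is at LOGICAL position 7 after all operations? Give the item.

Answer: E

Derivation:
After op 1 (rotate(-3)): offset=5, physical=[A,B,C,D,E,F,G,H], logical=[F,G,H,A,B,C,D,E]
After op 2 (swap(5, 7)): offset=5, physical=[A,B,E,D,C,F,G,H], logical=[F,G,H,A,B,E,D,C]
After op 3 (replace(6, 'k')): offset=5, physical=[A,B,E,k,C,F,G,H], logical=[F,G,H,A,B,E,k,C]
After op 4 (rotate(-2)): offset=3, physical=[A,B,E,k,C,F,G,H], logical=[k,C,F,G,H,A,B,E]
After op 5 (rotate(+1)): offset=4, physical=[A,B,E,k,C,F,G,H], logical=[C,F,G,H,A,B,E,k]
After op 6 (rotate(+1)): offset=5, physical=[A,B,E,k,C,F,G,H], logical=[F,G,H,A,B,E,k,C]
After op 7 (rotate(-2)): offset=3, physical=[A,B,E,k,C,F,G,H], logical=[k,C,F,G,H,A,B,E]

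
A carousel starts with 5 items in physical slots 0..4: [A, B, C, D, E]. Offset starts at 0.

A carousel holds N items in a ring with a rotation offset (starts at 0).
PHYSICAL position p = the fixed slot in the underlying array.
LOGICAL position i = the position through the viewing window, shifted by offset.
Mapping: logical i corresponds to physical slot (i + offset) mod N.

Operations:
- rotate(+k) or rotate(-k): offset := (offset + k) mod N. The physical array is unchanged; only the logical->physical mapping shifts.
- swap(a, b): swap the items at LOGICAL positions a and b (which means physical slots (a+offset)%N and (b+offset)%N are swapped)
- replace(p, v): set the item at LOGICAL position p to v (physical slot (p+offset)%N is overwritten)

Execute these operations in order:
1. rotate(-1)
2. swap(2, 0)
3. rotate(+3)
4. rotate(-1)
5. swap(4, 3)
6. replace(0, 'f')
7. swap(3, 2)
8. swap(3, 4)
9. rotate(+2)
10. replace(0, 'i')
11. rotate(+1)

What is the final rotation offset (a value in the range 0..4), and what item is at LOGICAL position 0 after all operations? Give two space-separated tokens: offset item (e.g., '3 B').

After op 1 (rotate(-1)): offset=4, physical=[A,B,C,D,E], logical=[E,A,B,C,D]
After op 2 (swap(2, 0)): offset=4, physical=[A,E,C,D,B], logical=[B,A,E,C,D]
After op 3 (rotate(+3)): offset=2, physical=[A,E,C,D,B], logical=[C,D,B,A,E]
After op 4 (rotate(-1)): offset=1, physical=[A,E,C,D,B], logical=[E,C,D,B,A]
After op 5 (swap(4, 3)): offset=1, physical=[B,E,C,D,A], logical=[E,C,D,A,B]
After op 6 (replace(0, 'f')): offset=1, physical=[B,f,C,D,A], logical=[f,C,D,A,B]
After op 7 (swap(3, 2)): offset=1, physical=[B,f,C,A,D], logical=[f,C,A,D,B]
After op 8 (swap(3, 4)): offset=1, physical=[D,f,C,A,B], logical=[f,C,A,B,D]
After op 9 (rotate(+2)): offset=3, physical=[D,f,C,A,B], logical=[A,B,D,f,C]
After op 10 (replace(0, 'i')): offset=3, physical=[D,f,C,i,B], logical=[i,B,D,f,C]
After op 11 (rotate(+1)): offset=4, physical=[D,f,C,i,B], logical=[B,D,f,C,i]

Answer: 4 B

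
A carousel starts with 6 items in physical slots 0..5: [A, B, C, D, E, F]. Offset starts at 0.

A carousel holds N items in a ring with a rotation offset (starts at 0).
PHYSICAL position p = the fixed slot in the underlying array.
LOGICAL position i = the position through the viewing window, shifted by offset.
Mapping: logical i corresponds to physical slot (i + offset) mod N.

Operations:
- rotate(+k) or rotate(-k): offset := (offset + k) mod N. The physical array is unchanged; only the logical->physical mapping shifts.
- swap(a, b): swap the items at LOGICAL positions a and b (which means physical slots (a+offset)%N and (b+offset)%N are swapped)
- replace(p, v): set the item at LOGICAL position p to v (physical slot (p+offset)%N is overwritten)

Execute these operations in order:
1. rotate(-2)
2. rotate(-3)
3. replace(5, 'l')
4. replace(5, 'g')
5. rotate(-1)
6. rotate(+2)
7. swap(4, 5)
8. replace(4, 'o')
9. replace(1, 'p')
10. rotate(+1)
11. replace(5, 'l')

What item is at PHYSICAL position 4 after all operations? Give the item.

After op 1 (rotate(-2)): offset=4, physical=[A,B,C,D,E,F], logical=[E,F,A,B,C,D]
After op 2 (rotate(-3)): offset=1, physical=[A,B,C,D,E,F], logical=[B,C,D,E,F,A]
After op 3 (replace(5, 'l')): offset=1, physical=[l,B,C,D,E,F], logical=[B,C,D,E,F,l]
After op 4 (replace(5, 'g')): offset=1, physical=[g,B,C,D,E,F], logical=[B,C,D,E,F,g]
After op 5 (rotate(-1)): offset=0, physical=[g,B,C,D,E,F], logical=[g,B,C,D,E,F]
After op 6 (rotate(+2)): offset=2, physical=[g,B,C,D,E,F], logical=[C,D,E,F,g,B]
After op 7 (swap(4, 5)): offset=2, physical=[B,g,C,D,E,F], logical=[C,D,E,F,B,g]
After op 8 (replace(4, 'o')): offset=2, physical=[o,g,C,D,E,F], logical=[C,D,E,F,o,g]
After op 9 (replace(1, 'p')): offset=2, physical=[o,g,C,p,E,F], logical=[C,p,E,F,o,g]
After op 10 (rotate(+1)): offset=3, physical=[o,g,C,p,E,F], logical=[p,E,F,o,g,C]
After op 11 (replace(5, 'l')): offset=3, physical=[o,g,l,p,E,F], logical=[p,E,F,o,g,l]

Answer: E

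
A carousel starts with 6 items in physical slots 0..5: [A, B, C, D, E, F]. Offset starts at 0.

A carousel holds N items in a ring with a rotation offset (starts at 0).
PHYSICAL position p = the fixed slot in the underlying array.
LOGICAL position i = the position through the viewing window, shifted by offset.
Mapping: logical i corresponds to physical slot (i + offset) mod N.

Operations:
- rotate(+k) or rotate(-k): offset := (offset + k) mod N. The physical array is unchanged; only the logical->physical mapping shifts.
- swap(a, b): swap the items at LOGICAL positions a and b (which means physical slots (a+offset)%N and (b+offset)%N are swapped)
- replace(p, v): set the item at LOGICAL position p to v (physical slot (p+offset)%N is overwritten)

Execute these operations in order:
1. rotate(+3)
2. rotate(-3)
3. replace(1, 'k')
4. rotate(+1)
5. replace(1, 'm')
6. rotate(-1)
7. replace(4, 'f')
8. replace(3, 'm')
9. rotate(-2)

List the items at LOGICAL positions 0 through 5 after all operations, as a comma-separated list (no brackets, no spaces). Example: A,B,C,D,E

Answer: f,F,A,k,m,m

Derivation:
After op 1 (rotate(+3)): offset=3, physical=[A,B,C,D,E,F], logical=[D,E,F,A,B,C]
After op 2 (rotate(-3)): offset=0, physical=[A,B,C,D,E,F], logical=[A,B,C,D,E,F]
After op 3 (replace(1, 'k')): offset=0, physical=[A,k,C,D,E,F], logical=[A,k,C,D,E,F]
After op 4 (rotate(+1)): offset=1, physical=[A,k,C,D,E,F], logical=[k,C,D,E,F,A]
After op 5 (replace(1, 'm')): offset=1, physical=[A,k,m,D,E,F], logical=[k,m,D,E,F,A]
After op 6 (rotate(-1)): offset=0, physical=[A,k,m,D,E,F], logical=[A,k,m,D,E,F]
After op 7 (replace(4, 'f')): offset=0, physical=[A,k,m,D,f,F], logical=[A,k,m,D,f,F]
After op 8 (replace(3, 'm')): offset=0, physical=[A,k,m,m,f,F], logical=[A,k,m,m,f,F]
After op 9 (rotate(-2)): offset=4, physical=[A,k,m,m,f,F], logical=[f,F,A,k,m,m]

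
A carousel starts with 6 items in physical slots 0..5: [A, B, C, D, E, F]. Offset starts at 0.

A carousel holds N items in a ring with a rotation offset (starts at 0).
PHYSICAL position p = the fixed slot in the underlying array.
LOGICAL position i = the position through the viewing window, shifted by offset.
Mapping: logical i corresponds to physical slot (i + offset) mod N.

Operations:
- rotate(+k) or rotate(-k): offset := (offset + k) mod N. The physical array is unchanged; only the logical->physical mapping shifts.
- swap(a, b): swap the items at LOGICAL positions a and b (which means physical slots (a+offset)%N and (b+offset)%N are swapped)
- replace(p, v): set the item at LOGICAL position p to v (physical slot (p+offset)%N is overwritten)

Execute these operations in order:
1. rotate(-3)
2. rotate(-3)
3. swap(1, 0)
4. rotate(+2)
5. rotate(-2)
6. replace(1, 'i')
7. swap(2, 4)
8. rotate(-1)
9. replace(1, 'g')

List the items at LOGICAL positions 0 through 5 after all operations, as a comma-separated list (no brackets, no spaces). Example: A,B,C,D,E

Answer: F,g,i,E,D,C

Derivation:
After op 1 (rotate(-3)): offset=3, physical=[A,B,C,D,E,F], logical=[D,E,F,A,B,C]
After op 2 (rotate(-3)): offset=0, physical=[A,B,C,D,E,F], logical=[A,B,C,D,E,F]
After op 3 (swap(1, 0)): offset=0, physical=[B,A,C,D,E,F], logical=[B,A,C,D,E,F]
After op 4 (rotate(+2)): offset=2, physical=[B,A,C,D,E,F], logical=[C,D,E,F,B,A]
After op 5 (rotate(-2)): offset=0, physical=[B,A,C,D,E,F], logical=[B,A,C,D,E,F]
After op 6 (replace(1, 'i')): offset=0, physical=[B,i,C,D,E,F], logical=[B,i,C,D,E,F]
After op 7 (swap(2, 4)): offset=0, physical=[B,i,E,D,C,F], logical=[B,i,E,D,C,F]
After op 8 (rotate(-1)): offset=5, physical=[B,i,E,D,C,F], logical=[F,B,i,E,D,C]
After op 9 (replace(1, 'g')): offset=5, physical=[g,i,E,D,C,F], logical=[F,g,i,E,D,C]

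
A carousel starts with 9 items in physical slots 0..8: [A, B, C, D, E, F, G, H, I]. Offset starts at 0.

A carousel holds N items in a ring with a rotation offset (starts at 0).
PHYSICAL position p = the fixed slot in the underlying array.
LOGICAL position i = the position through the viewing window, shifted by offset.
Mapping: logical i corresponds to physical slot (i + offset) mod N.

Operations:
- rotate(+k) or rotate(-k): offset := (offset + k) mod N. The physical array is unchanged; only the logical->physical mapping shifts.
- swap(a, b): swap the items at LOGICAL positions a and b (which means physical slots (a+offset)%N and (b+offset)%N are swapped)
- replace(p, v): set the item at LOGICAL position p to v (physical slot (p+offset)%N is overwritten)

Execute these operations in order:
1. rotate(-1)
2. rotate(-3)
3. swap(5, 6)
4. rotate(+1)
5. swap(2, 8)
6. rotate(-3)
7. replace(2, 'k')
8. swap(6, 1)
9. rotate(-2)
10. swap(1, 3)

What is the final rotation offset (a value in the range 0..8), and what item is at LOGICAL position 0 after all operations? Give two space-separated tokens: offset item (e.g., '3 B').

Answer: 1 C

Derivation:
After op 1 (rotate(-1)): offset=8, physical=[A,B,C,D,E,F,G,H,I], logical=[I,A,B,C,D,E,F,G,H]
After op 2 (rotate(-3)): offset=5, physical=[A,B,C,D,E,F,G,H,I], logical=[F,G,H,I,A,B,C,D,E]
After op 3 (swap(5, 6)): offset=5, physical=[A,C,B,D,E,F,G,H,I], logical=[F,G,H,I,A,C,B,D,E]
After op 4 (rotate(+1)): offset=6, physical=[A,C,B,D,E,F,G,H,I], logical=[G,H,I,A,C,B,D,E,F]
After op 5 (swap(2, 8)): offset=6, physical=[A,C,B,D,E,I,G,H,F], logical=[G,H,F,A,C,B,D,E,I]
After op 6 (rotate(-3)): offset=3, physical=[A,C,B,D,E,I,G,H,F], logical=[D,E,I,G,H,F,A,C,B]
After op 7 (replace(2, 'k')): offset=3, physical=[A,C,B,D,E,k,G,H,F], logical=[D,E,k,G,H,F,A,C,B]
After op 8 (swap(6, 1)): offset=3, physical=[E,C,B,D,A,k,G,H,F], logical=[D,A,k,G,H,F,E,C,B]
After op 9 (rotate(-2)): offset=1, physical=[E,C,B,D,A,k,G,H,F], logical=[C,B,D,A,k,G,H,F,E]
After op 10 (swap(1, 3)): offset=1, physical=[E,C,A,D,B,k,G,H,F], logical=[C,A,D,B,k,G,H,F,E]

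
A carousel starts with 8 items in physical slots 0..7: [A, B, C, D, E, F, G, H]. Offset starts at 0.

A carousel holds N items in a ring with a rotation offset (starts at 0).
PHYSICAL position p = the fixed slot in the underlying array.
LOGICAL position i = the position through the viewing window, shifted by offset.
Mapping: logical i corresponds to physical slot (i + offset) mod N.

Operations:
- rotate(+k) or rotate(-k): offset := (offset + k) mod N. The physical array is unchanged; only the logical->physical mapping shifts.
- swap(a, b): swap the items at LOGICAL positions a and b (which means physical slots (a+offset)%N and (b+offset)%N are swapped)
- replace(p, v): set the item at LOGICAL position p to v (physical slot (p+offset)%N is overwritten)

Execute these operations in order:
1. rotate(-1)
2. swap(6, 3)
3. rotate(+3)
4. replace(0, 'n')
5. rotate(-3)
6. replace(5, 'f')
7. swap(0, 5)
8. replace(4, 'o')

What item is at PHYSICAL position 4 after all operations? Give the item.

After op 1 (rotate(-1)): offset=7, physical=[A,B,C,D,E,F,G,H], logical=[H,A,B,C,D,E,F,G]
After op 2 (swap(6, 3)): offset=7, physical=[A,B,F,D,E,C,G,H], logical=[H,A,B,F,D,E,C,G]
After op 3 (rotate(+3)): offset=2, physical=[A,B,F,D,E,C,G,H], logical=[F,D,E,C,G,H,A,B]
After op 4 (replace(0, 'n')): offset=2, physical=[A,B,n,D,E,C,G,H], logical=[n,D,E,C,G,H,A,B]
After op 5 (rotate(-3)): offset=7, physical=[A,B,n,D,E,C,G,H], logical=[H,A,B,n,D,E,C,G]
After op 6 (replace(5, 'f')): offset=7, physical=[A,B,n,D,f,C,G,H], logical=[H,A,B,n,D,f,C,G]
After op 7 (swap(0, 5)): offset=7, physical=[A,B,n,D,H,C,G,f], logical=[f,A,B,n,D,H,C,G]
After op 8 (replace(4, 'o')): offset=7, physical=[A,B,n,o,H,C,G,f], logical=[f,A,B,n,o,H,C,G]

Answer: H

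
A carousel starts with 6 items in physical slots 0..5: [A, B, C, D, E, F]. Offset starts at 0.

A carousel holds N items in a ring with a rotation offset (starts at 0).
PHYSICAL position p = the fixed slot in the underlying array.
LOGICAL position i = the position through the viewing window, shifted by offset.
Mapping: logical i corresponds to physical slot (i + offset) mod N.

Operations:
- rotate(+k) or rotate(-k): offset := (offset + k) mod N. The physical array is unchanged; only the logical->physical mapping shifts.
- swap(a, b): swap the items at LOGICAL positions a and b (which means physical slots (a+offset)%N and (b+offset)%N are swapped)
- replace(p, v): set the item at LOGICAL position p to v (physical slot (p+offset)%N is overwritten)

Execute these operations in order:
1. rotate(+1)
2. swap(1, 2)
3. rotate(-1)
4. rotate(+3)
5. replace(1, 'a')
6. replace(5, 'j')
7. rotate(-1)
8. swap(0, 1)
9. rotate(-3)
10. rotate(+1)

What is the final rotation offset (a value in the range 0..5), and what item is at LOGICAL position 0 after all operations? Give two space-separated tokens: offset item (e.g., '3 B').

After op 1 (rotate(+1)): offset=1, physical=[A,B,C,D,E,F], logical=[B,C,D,E,F,A]
After op 2 (swap(1, 2)): offset=1, physical=[A,B,D,C,E,F], logical=[B,D,C,E,F,A]
After op 3 (rotate(-1)): offset=0, physical=[A,B,D,C,E,F], logical=[A,B,D,C,E,F]
After op 4 (rotate(+3)): offset=3, physical=[A,B,D,C,E,F], logical=[C,E,F,A,B,D]
After op 5 (replace(1, 'a')): offset=3, physical=[A,B,D,C,a,F], logical=[C,a,F,A,B,D]
After op 6 (replace(5, 'j')): offset=3, physical=[A,B,j,C,a,F], logical=[C,a,F,A,B,j]
After op 7 (rotate(-1)): offset=2, physical=[A,B,j,C,a,F], logical=[j,C,a,F,A,B]
After op 8 (swap(0, 1)): offset=2, physical=[A,B,C,j,a,F], logical=[C,j,a,F,A,B]
After op 9 (rotate(-3)): offset=5, physical=[A,B,C,j,a,F], logical=[F,A,B,C,j,a]
After op 10 (rotate(+1)): offset=0, physical=[A,B,C,j,a,F], logical=[A,B,C,j,a,F]

Answer: 0 A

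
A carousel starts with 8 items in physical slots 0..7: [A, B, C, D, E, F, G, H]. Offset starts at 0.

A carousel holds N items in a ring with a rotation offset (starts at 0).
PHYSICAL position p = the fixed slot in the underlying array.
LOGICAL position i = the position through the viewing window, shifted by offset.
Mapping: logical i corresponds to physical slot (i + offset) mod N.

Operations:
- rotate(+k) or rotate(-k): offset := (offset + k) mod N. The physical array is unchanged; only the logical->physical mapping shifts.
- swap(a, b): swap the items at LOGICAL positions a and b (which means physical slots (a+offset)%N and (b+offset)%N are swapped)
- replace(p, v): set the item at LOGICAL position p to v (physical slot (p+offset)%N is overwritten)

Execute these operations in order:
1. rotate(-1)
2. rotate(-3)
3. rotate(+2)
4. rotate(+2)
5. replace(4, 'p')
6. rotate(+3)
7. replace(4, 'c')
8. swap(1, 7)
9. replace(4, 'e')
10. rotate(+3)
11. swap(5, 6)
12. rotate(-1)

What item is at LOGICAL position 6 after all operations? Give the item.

After op 1 (rotate(-1)): offset=7, physical=[A,B,C,D,E,F,G,H], logical=[H,A,B,C,D,E,F,G]
After op 2 (rotate(-3)): offset=4, physical=[A,B,C,D,E,F,G,H], logical=[E,F,G,H,A,B,C,D]
After op 3 (rotate(+2)): offset=6, physical=[A,B,C,D,E,F,G,H], logical=[G,H,A,B,C,D,E,F]
After op 4 (rotate(+2)): offset=0, physical=[A,B,C,D,E,F,G,H], logical=[A,B,C,D,E,F,G,H]
After op 5 (replace(4, 'p')): offset=0, physical=[A,B,C,D,p,F,G,H], logical=[A,B,C,D,p,F,G,H]
After op 6 (rotate(+3)): offset=3, physical=[A,B,C,D,p,F,G,H], logical=[D,p,F,G,H,A,B,C]
After op 7 (replace(4, 'c')): offset=3, physical=[A,B,C,D,p,F,G,c], logical=[D,p,F,G,c,A,B,C]
After op 8 (swap(1, 7)): offset=3, physical=[A,B,p,D,C,F,G,c], logical=[D,C,F,G,c,A,B,p]
After op 9 (replace(4, 'e')): offset=3, physical=[A,B,p,D,C,F,G,e], logical=[D,C,F,G,e,A,B,p]
After op 10 (rotate(+3)): offset=6, physical=[A,B,p,D,C,F,G,e], logical=[G,e,A,B,p,D,C,F]
After op 11 (swap(5, 6)): offset=6, physical=[A,B,p,C,D,F,G,e], logical=[G,e,A,B,p,C,D,F]
After op 12 (rotate(-1)): offset=5, physical=[A,B,p,C,D,F,G,e], logical=[F,G,e,A,B,p,C,D]

Answer: C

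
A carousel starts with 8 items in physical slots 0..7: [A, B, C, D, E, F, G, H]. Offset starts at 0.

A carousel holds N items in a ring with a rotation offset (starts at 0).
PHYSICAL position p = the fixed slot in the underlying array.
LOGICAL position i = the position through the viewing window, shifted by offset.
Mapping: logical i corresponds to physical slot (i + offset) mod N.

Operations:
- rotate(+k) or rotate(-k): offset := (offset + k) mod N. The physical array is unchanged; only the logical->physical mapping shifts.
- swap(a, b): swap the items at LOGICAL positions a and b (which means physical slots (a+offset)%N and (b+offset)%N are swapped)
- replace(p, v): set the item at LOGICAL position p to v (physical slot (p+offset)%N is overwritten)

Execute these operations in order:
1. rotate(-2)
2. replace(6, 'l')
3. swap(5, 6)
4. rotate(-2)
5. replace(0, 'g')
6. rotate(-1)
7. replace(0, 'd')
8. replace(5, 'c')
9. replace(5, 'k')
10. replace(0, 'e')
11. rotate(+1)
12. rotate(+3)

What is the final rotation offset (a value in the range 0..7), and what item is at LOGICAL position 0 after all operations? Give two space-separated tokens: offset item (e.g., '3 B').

Answer: 7 H

Derivation:
After op 1 (rotate(-2)): offset=6, physical=[A,B,C,D,E,F,G,H], logical=[G,H,A,B,C,D,E,F]
After op 2 (replace(6, 'l')): offset=6, physical=[A,B,C,D,l,F,G,H], logical=[G,H,A,B,C,D,l,F]
After op 3 (swap(5, 6)): offset=6, physical=[A,B,C,l,D,F,G,H], logical=[G,H,A,B,C,l,D,F]
After op 4 (rotate(-2)): offset=4, physical=[A,B,C,l,D,F,G,H], logical=[D,F,G,H,A,B,C,l]
After op 5 (replace(0, 'g')): offset=4, physical=[A,B,C,l,g,F,G,H], logical=[g,F,G,H,A,B,C,l]
After op 6 (rotate(-1)): offset=3, physical=[A,B,C,l,g,F,G,H], logical=[l,g,F,G,H,A,B,C]
After op 7 (replace(0, 'd')): offset=3, physical=[A,B,C,d,g,F,G,H], logical=[d,g,F,G,H,A,B,C]
After op 8 (replace(5, 'c')): offset=3, physical=[c,B,C,d,g,F,G,H], logical=[d,g,F,G,H,c,B,C]
After op 9 (replace(5, 'k')): offset=3, physical=[k,B,C,d,g,F,G,H], logical=[d,g,F,G,H,k,B,C]
After op 10 (replace(0, 'e')): offset=3, physical=[k,B,C,e,g,F,G,H], logical=[e,g,F,G,H,k,B,C]
After op 11 (rotate(+1)): offset=4, physical=[k,B,C,e,g,F,G,H], logical=[g,F,G,H,k,B,C,e]
After op 12 (rotate(+3)): offset=7, physical=[k,B,C,e,g,F,G,H], logical=[H,k,B,C,e,g,F,G]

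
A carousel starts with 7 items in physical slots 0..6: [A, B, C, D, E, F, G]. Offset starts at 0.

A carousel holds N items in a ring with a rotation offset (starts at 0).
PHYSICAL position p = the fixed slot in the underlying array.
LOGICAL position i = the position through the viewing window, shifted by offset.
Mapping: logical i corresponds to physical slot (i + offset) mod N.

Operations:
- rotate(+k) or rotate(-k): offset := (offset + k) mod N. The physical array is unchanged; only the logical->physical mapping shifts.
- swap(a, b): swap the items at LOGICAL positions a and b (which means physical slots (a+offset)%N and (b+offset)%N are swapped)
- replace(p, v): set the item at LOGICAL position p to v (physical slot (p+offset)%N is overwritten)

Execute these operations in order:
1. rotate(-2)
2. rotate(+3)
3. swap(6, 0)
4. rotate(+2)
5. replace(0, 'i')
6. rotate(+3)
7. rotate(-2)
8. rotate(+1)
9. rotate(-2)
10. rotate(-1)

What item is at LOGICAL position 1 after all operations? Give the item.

After op 1 (rotate(-2)): offset=5, physical=[A,B,C,D,E,F,G], logical=[F,G,A,B,C,D,E]
After op 2 (rotate(+3)): offset=1, physical=[A,B,C,D,E,F,G], logical=[B,C,D,E,F,G,A]
After op 3 (swap(6, 0)): offset=1, physical=[B,A,C,D,E,F,G], logical=[A,C,D,E,F,G,B]
After op 4 (rotate(+2)): offset=3, physical=[B,A,C,D,E,F,G], logical=[D,E,F,G,B,A,C]
After op 5 (replace(0, 'i')): offset=3, physical=[B,A,C,i,E,F,G], logical=[i,E,F,G,B,A,C]
After op 6 (rotate(+3)): offset=6, physical=[B,A,C,i,E,F,G], logical=[G,B,A,C,i,E,F]
After op 7 (rotate(-2)): offset=4, physical=[B,A,C,i,E,F,G], logical=[E,F,G,B,A,C,i]
After op 8 (rotate(+1)): offset=5, physical=[B,A,C,i,E,F,G], logical=[F,G,B,A,C,i,E]
After op 9 (rotate(-2)): offset=3, physical=[B,A,C,i,E,F,G], logical=[i,E,F,G,B,A,C]
After op 10 (rotate(-1)): offset=2, physical=[B,A,C,i,E,F,G], logical=[C,i,E,F,G,B,A]

Answer: i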